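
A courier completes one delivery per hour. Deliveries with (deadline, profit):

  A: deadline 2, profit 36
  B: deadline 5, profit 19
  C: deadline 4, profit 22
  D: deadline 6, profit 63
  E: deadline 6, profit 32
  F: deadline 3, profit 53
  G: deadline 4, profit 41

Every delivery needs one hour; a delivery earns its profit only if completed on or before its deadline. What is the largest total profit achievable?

247

Sort by profit descending; place each in the latest free slot ≤ its deadline.
By profit: D(d6,63), F(d3,53), G(d4,41), A(d2,36), E(d6,32), C(d4,22), B(d5,19)
D→slot 6; F→slot 3; G→slot 4; A→slot 2; E→slot 5; C→slot 1; B skipped.
Profit = 22 + 36 + 53 + 41 + 32 + 63 = 247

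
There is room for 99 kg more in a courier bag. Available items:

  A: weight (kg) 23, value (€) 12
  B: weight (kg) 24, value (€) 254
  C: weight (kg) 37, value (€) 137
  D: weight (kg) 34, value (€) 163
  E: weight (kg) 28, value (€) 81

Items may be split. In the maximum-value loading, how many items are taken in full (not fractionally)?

3

Ratios (sorted): B 10.58, D 4.79, C 3.70, E 2.89, A 0.52
take B (24 @ 254); take D (34 @ 163); take C (37 @ 137); take 4/28 of E → 11.57. Capacity used 99/99.
3 item(s) taken whole; one partial (take 4/28 of E).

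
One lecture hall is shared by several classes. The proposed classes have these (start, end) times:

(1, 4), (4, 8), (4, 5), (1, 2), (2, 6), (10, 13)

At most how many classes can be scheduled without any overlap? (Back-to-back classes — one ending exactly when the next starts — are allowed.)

3

Sort by end time and greedily take each interval whose start is ≥ the last chosen end.
By end time: (1,2), (1,4), (4,5), (2,6), (4,8), (10,13).
Pick (1,2); next start ≥ 2 → (4,5); next start ≥ 5 → (10,13).
Selected 3 classes.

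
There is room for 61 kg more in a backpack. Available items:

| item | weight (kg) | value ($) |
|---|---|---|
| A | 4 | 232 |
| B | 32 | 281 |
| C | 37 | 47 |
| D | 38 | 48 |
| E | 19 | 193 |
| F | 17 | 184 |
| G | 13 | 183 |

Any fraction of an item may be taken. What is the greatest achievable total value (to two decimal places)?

Ratios (sorted): A 58.00, G 14.08, F 10.82, E 10.16, B 8.78, C 1.27, D 1.26
take A (4 @ 232); take G (13 @ 183); take F (17 @ 184); take E (19 @ 193); take 8/32 of B → 70.25. Capacity used 61/61.
Total value = 862.25

862.25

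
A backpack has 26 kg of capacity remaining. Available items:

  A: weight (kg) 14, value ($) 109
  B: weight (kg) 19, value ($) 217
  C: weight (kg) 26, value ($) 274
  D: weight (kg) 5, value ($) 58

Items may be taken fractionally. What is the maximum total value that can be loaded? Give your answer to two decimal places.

296.08

Order: D (58/5=11.60) > B (217/19=11.42) > C (274/26=10.54) > A (109/14=7.79)
Fill: take D (5 @ 58) → take B (19 @ 217) → take 2/26 of C → 21.08; 26/26 used.
Total value = 296.08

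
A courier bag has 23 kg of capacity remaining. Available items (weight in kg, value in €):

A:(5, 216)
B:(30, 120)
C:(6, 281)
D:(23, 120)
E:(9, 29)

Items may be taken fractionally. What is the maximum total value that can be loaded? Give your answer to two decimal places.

Ratios (sorted): C 46.83, A 43.20, D 5.22, B 4.00, E 3.22
take C (6 @ 281); take A (5 @ 216); take 12/23 of D → 62.61. Capacity used 23/23.
Total value = 559.61

559.61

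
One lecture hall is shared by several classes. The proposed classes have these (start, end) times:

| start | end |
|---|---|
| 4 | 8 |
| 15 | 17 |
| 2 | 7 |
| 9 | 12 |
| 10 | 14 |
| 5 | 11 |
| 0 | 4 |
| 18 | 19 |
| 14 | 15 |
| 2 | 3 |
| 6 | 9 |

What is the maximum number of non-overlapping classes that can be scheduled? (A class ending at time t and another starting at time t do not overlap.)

Sorted by end: (2,3)  (0,4)  (2,7)  (4,8)  (6,9)  (5,11)  (9,12)  (10,14)  (14,15)  (15,17)  (18,19)
take (2,3); skip (0,4); take (4,8); skip (6,9); take (9,12); skip (10,14); take (14,15); take (15,17); take (18,19).
Selected 6 classes.

6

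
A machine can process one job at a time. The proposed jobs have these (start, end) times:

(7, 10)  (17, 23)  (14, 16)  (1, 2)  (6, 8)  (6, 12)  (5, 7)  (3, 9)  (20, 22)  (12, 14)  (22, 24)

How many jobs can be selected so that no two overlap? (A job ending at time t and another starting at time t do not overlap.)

Order by finish time; keep every interval that doesn't clash with the previous kept one.
By end time: (1,2), (5,7), (6,8), (3,9), (7,10), (6,12), (12,14), (14,16), (20,22), (17,23), (22,24).
Pick (1,2); next start ≥ 2 → (5,7); next start ≥ 7 → (7,10); next start ≥ 10 → (12,14); next start ≥ 14 → (14,16); next start ≥ 16 → (20,22); next start ≥ 22 → (22,24).
Selected 7 jobs.

7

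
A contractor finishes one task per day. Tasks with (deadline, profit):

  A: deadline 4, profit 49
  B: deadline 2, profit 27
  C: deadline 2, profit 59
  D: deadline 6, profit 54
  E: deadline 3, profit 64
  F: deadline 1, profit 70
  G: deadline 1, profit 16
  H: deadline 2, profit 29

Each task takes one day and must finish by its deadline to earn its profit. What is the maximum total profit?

296

Sort by profit descending; place each in the latest free slot ≤ its deadline.
By profit: F(d1,70), E(d3,64), C(d2,59), D(d6,54), A(d4,49), H(d2,29), B(d2,27), G(d1,16)
F→slot 1; E→slot 3; C→slot 2; D→slot 6; A→slot 4; H skipped; B skipped; G skipped.
Profit = 70 + 59 + 64 + 49 + 54 = 296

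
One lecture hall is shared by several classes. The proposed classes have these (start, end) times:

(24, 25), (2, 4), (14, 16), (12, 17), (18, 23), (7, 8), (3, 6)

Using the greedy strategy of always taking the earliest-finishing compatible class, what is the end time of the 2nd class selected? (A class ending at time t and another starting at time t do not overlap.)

Order by finish time; keep every interval that doesn't clash with the previous kept one.
By end time: (2,4), (3,6), (7,8), (14,16), (12,17), (18,23), (24,25).
Pick (2,4); next start ≥ 4 → (7,8); next start ≥ 8 → (14,16); next start ≥ 16 → (18,23); next start ≥ 23 → (24,25).
Selected: (2,4) (7,8) (14,16) (18,23) (24,25)

8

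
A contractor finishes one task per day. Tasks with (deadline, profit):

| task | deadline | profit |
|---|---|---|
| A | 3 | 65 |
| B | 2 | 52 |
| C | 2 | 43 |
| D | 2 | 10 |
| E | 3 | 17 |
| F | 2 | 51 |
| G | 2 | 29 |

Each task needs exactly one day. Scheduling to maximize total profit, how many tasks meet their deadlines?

By profit: A(d3,65), B(d2,52), F(d2,51), C(d2,43), G(d2,29), E(d3,17), D(d2,10)
A→slot 3; B→slot 2; F→slot 1; C skipped; G skipped; E skipped; D skipped.
3 of 7 scheduled.

3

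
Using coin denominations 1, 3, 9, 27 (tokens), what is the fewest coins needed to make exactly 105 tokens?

Greedy: take as many of the largest coin as possible, then repeat with the remainder.
105 − 3×27→24 − 2×9→6 − 2×3→0
Total coins = 3 + 2 + 2 = 7

7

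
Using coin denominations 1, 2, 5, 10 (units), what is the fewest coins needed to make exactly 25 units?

3

25 = 2×10 + 1×5
Total coins = 2 + 1 = 3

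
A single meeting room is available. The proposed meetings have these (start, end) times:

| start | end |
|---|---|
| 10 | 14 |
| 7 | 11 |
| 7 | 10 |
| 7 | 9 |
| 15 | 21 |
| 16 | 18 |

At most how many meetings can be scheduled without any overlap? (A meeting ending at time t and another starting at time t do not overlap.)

3

By end time: (7,9), (7,10), (7,11), (10,14), (16,18), (15,21).
Pick (7,9); next start ≥ 9 → (10,14); next start ≥ 14 → (16,18).
Selected 3 meetings.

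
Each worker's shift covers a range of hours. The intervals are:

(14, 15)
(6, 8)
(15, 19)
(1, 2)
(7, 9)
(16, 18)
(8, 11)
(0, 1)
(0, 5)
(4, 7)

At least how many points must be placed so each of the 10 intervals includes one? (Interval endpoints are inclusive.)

By right end: [0,1]  [1,2]  [0,5]  [4,7]  [6,8]  [7,9]  [8,11]  [14,15]  [16,18]  [15,19]
[0,1] uncovered → point at 1; [4,7] uncovered → point at 7; [8,11] uncovered → point at 11; [14,15] uncovered → point at 15; [16,18] uncovered → point at 18.
Points: 1, 7, 11, 15, 18 (5 total).

5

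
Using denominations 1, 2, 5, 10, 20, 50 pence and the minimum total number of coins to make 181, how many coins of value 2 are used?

0

Greedy: take as many of the largest coin as possible, then repeat with the remainder.
181 = 3×50 + 1×20 + 1×10 + 1×1
Count of 2: 0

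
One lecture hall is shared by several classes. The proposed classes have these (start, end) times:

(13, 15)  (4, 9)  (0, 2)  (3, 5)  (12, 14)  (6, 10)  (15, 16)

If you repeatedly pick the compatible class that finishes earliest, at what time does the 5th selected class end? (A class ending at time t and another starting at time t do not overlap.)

Sorted by end: (0,2)  (3,5)  (4,9)  (6,10)  (12,14)  (13,15)  (15,16)
take (0,2); take (3,5); skip (4,9); take (6,10); take (12,14); take (15,16).
Selected: (0,2) (3,5) (6,10) (12,14) (15,16)

16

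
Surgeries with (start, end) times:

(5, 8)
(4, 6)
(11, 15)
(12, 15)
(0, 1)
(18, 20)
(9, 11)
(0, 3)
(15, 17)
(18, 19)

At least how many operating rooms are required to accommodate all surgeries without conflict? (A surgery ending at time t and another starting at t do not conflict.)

2

starts: [0, 0, 4, 5, 9, 11, 12, 15, 18, 18]
ends:   [1, 3, 6, 8, 11, 15, 15, 17, 19, 20]
s0→1 s0→2  — peak 2.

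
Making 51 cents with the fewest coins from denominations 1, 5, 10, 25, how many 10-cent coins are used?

51 − 2×25→1 − 1×1→0
Count of 10: 0

0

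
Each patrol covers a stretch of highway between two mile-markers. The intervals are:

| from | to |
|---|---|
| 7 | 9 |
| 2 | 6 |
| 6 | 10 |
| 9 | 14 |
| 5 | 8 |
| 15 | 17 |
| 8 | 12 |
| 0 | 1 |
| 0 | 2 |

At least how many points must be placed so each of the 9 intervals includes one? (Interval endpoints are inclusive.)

4

Sort by right endpoint; whenever an interval is uncovered, place a point at its right end.
By right end: [0,1]  [0,2]  [2,6]  [5,8]  [7,9]  [6,10]  [8,12]  [9,14]  [15,17]
[0,1] uncovered → point at 1; [2,6] uncovered → point at 6; [7,9] uncovered → point at 9; [15,17] uncovered → point at 17.
Points: 1, 6, 9, 17 (4 total).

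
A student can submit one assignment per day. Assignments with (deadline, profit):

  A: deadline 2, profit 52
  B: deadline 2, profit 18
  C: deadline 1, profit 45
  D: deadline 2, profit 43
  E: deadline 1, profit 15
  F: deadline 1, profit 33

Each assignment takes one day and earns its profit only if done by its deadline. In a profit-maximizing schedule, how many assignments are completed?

Sort by profit descending; place each in the latest free slot ≤ its deadline.
Profit order: A=52 C=45 D=43 F=33 B=18 E=15
Assign: A→slot 2, C→slot 1, D skipped, F skipped, B skipped, E skipped.
Slots: [1:C] [2:A]
2 of 6 scheduled.

2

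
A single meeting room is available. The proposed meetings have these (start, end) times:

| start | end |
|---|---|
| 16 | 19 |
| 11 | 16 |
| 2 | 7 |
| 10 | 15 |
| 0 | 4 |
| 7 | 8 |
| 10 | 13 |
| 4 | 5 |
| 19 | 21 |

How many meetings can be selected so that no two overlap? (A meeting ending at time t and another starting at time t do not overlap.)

By end time: (0,4), (4,5), (2,7), (7,8), (10,13), (10,15), (11,16), (16,19), (19,21).
Pick (0,4); next start ≥ 4 → (4,5); next start ≥ 5 → (7,8); next start ≥ 8 → (10,13); next start ≥ 13 → (16,19); next start ≥ 19 → (19,21).
Selected 6 meetings.

6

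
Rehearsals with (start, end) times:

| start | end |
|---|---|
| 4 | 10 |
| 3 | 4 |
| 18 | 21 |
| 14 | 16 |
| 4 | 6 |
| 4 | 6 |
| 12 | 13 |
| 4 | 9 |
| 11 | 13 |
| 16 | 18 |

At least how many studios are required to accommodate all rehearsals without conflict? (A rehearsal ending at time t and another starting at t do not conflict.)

4

Events (time:±→running): 3:+→1 4:-→0 4:+→1 4:+→2 4:+→3 4:+→4 … peak 4.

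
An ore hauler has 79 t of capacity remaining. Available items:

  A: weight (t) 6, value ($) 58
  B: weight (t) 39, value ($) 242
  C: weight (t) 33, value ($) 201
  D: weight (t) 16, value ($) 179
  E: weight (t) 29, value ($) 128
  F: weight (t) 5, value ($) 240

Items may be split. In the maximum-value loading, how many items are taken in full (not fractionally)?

Order: F (240/5=48.00) > D (179/16=11.19) > A (58/6=9.67) > B (242/39=6.21) > C (201/33=6.09) > E (128/29=4.41)
Fill: take F (5 @ 240) → take D (16 @ 179) → take A (6 @ 58) → take B (39 @ 242) → take 13/33 of C → 79.18; 79/79 used.
4 item(s) taken whole; one partial (take 13/33 of C).

4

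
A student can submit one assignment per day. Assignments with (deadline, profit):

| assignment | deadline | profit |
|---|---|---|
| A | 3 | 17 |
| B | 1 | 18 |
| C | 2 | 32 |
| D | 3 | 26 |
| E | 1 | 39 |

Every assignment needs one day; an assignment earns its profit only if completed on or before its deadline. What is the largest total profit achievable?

Profit order: E=39 C=32 D=26 B=18 A=17
Assign: E→slot 1, C→slot 2, D→slot 3, B skipped, A skipped.
Slots: [1:E] [2:C] [3:D]
Profit = 39 + 32 + 26 = 97

97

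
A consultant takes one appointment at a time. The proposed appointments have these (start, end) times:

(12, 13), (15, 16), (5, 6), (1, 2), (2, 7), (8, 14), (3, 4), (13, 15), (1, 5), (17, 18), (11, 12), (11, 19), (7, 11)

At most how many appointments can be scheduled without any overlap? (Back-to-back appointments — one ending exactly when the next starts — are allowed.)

9

Sorted by end: (1,2)  (3,4)  (1,5)  (5,6)  (2,7)  (7,11)  (11,12)  (12,13)  (8,14)  (13,15)  (15,16)  (17,18)  (11,19)
take (1,2); take (3,4); take (5,6); take (7,11); take (11,12); take (12,13); take (13,15); take (15,16); take (17,18).
Selected 9 appointments.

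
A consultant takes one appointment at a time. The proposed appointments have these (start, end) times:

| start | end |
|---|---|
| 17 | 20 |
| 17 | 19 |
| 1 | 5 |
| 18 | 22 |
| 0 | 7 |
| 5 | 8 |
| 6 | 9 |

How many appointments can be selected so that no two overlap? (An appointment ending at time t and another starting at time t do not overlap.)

Sorted by end: (1,5)  (0,7)  (5,8)  (6,9)  (17,19)  (17,20)  (18,22)
take (1,5); take (5,8); take (17,19).
Selected 3 appointments.

3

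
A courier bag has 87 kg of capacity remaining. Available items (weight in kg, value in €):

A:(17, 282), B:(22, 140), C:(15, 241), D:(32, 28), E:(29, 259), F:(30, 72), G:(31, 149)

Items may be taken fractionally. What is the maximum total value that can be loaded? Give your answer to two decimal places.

Ratios (sorted): A 16.59, C 16.07, E 8.93, B 6.36, G 4.81, F 2.40, D 0.88
take A (17 @ 282); take C (15 @ 241); take E (29 @ 259); take B (22 @ 140); take 4/31 of G → 19.23. Capacity used 87/87.
Total value = 941.23

941.23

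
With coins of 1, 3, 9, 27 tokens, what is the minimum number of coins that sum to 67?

67 = 2×27 + 1×9 + 1×3 + 1×1
Total coins = 2 + 1 + 1 + 1 = 5

5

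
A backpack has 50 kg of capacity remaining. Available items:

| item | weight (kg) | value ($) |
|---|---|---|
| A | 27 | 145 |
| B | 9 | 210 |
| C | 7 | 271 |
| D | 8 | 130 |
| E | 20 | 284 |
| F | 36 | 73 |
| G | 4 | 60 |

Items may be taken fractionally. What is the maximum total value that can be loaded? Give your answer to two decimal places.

Order: C (271/7=38.71) > B (210/9=23.33) > D (130/8=16.25) > G (60/4=15.00) > E (284/20=14.20) > A (145/27=5.37) > F (73/36=2.03)
Fill: take C (7 @ 271) → take B (9 @ 210) → take D (8 @ 130) → take G (4 @ 60) → take E (20 @ 284) → take 2/27 of A → 10.74; 50/50 used.
Total value = 965.74

965.74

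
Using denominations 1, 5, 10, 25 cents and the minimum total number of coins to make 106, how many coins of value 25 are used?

4

106 − 4×25→6 − 1×5→1 − 1×1→0
Count of 25: 4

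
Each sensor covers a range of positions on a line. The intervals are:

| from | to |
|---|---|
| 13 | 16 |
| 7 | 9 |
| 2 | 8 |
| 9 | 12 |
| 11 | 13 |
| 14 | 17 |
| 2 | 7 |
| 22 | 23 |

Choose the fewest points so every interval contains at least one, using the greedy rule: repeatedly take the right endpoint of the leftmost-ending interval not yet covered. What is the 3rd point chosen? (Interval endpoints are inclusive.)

Sorted: [2,7] [2,8] [7,9] [9,12] [11,13] [13,16] [14,17] [22,23]
{[2,7],[2,8],[7,9]} hit by 7; {[9,12],[11,13]} hit by 12; {[13,16],[14,17]} hit by 16; {[22,23]} hit by 23.
Points: 7, 12, 16, 23 (4 total).

16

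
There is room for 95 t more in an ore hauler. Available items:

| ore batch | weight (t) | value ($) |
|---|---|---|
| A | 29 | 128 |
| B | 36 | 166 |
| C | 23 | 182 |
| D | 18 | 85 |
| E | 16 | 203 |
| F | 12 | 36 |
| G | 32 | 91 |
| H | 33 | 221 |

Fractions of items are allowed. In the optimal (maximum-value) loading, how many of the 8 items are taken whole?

Ratios (sorted): E 12.69, C 7.91, H 6.70, D 4.72, B 4.61, A 4.41, F 3.00, G 2.84
take E (16 @ 203); take C (23 @ 182); take H (33 @ 221); take D (18 @ 85); take 5/36 of B → 23.06. Capacity used 95/95.
4 item(s) taken whole; one partial (take 5/36 of B).

4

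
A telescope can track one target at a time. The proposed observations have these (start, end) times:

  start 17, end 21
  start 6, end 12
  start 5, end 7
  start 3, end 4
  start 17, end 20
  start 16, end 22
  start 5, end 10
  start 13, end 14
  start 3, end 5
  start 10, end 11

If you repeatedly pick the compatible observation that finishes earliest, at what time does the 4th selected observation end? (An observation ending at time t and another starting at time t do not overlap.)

14

Sorted by end: (3,4)  (3,5)  (5,7)  (5,10)  (10,11)  (6,12)  (13,14)  (17,20)  (17,21)  (16,22)
take (3,4); skip (3,5); take (5,7); take (10,11); skip (6,12); take (13,14); take (17,20); skip (17,21).
Selected: (3,4) (5,7) (10,11) (13,14) (17,20)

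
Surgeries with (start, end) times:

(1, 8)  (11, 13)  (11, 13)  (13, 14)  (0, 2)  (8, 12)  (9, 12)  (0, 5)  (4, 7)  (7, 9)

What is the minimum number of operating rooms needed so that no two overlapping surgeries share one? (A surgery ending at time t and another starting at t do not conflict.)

The answer is the maximum number of intervals overlapping at any instant.
Events (time:±→running): 0:+→1 0:+→2 1:+→3 2:-→2 4:+→3 5:-→2 7:-→1 7:+→2 8:-→1 8:+→2 9:-→1 9:+→2 11:+→3 11:+→4 … peak 4.

4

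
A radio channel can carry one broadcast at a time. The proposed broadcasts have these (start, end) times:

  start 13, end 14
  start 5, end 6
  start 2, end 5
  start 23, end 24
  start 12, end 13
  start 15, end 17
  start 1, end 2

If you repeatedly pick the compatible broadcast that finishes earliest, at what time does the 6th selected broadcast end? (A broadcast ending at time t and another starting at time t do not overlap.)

Sort by end time and greedily take each interval whose start is ≥ the last chosen end.
Sorted by end: (1,2)  (2,5)  (5,6)  (12,13)  (13,14)  (15,17)  (23,24)
take (1,2); take (2,5); take (5,6); take (12,13); take (13,14); take (15,17); take (23,24).
Selected: (1,2) (2,5) (5,6) (12,13) (13,14) (15,17) (23,24)

17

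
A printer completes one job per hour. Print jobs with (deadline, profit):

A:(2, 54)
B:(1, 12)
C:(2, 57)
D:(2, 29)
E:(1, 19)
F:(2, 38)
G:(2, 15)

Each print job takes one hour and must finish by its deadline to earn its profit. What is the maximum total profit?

Take jobs in profit order; each goes to the latest open slot no later than its deadline.
Profit order: C=57 A=54 F=38 D=29 E=19 G=15 B=12
Assign: C→slot 2, A→slot 1, F skipped, D skipped, E skipped, G skipped, B skipped.
Slots: [1:A] [2:C]
Profit = 54 + 57 = 111

111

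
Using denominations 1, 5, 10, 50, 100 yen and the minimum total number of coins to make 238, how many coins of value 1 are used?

3

Use the largest denomination that fits, subtract, and repeat.
238 = 2×100 + 3×10 + 1×5 + 3×1
Count of 1: 3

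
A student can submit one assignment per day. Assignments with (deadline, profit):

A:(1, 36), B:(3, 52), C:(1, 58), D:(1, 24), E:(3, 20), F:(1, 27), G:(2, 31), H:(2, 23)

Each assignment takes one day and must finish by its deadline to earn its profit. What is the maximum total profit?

141

By profit: C(d1,58), B(d3,52), A(d1,36), G(d2,31), F(d1,27), D(d1,24), H(d2,23), E(d3,20)
C→slot 1; B→slot 3; A skipped; G→slot 2; F skipped; D skipped; H skipped; E skipped.
Profit = 58 + 31 + 52 = 141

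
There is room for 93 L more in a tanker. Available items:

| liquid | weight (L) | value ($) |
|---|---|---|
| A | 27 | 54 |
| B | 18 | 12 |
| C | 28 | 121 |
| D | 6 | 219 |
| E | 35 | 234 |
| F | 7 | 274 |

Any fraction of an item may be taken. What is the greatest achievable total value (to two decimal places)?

Greedy by value/weight ratio, highest first.
Ratios (sorted): F 39.14, D 36.50, E 6.69, C 4.32, A 2.00, B 0.67
take F (7 @ 274); take D (6 @ 219); take E (35 @ 234); take C (28 @ 121); take 17/27 of A → 34.00. Capacity used 93/93.
Total value = 882.00

882.00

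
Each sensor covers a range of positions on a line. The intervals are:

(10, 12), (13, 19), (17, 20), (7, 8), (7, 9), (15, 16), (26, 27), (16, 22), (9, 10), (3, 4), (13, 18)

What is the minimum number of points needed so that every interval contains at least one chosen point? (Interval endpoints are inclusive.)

Sorted: [3,4] [7,8] [7,9] [9,10] [10,12] [15,16] [13,18] [13,19] [17,20] [16,22] [26,27]
{[3,4]} hit by 4; {[7,8],[7,9]} hit by 8; {[9,10],[10,12]} hit by 10; {[15,16],[13,18],[13,19]} hit by 16; {[17,20],[16,22]} hit by 20; {[26,27]} hit by 27.
Points: 4, 8, 10, 16, 20, 27 (6 total).

6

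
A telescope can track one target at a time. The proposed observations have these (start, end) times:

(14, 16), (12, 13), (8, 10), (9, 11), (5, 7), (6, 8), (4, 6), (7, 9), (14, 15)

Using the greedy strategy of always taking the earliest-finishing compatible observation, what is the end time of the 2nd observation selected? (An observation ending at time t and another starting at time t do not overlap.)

8

Greedy by earliest finish: after sorting by end time, pick each interval compatible with the last pick.
By end time: (4,6), (5,7), (6,8), (7,9), (8,10), (9,11), (12,13), (14,15), (14,16).
Pick (4,6); next start ≥ 6 → (6,8); next start ≥ 8 → (8,10); next start ≥ 10 → (12,13); next start ≥ 13 → (14,15).
Selected: (4,6) (6,8) (8,10) (12,13) (14,15)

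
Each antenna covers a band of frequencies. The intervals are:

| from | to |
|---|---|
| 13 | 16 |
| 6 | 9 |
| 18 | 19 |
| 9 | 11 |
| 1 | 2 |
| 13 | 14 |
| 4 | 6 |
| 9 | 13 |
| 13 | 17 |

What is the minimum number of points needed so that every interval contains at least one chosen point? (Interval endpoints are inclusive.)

5

Sorted: [1,2] [4,6] [6,9] [9,11] [9,13] [13,14] [13,16] [13,17] [18,19]
{[1,2]} hit by 2; {[4,6],[6,9]} hit by 6; {[9,11],[9,13]} hit by 11; {[13,14],[13,16],[13,17]} hit by 14; {[18,19]} hit by 19.
Points: 2, 6, 11, 14, 19 (5 total).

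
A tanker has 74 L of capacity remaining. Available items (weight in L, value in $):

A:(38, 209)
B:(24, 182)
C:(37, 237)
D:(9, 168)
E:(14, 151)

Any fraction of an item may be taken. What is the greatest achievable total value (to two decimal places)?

673.95

Ratios (sorted): D 18.67, E 10.79, B 7.58, C 6.41, A 5.50
take D (9 @ 168); take E (14 @ 151); take B (24 @ 182); take 27/37 of C → 172.95. Capacity used 74/74.
Total value = 673.95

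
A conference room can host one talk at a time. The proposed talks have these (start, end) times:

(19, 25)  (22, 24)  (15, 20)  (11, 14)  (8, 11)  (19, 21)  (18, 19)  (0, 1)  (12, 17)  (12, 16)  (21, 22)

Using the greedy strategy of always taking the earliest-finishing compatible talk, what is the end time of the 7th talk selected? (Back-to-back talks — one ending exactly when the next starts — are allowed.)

24

Greedy by earliest finish: after sorting by end time, pick each interval compatible with the last pick.
By end time: (0,1), (8,11), (11,14), (12,16), (12,17), (18,19), (15,20), (19,21), (21,22), (22,24), (19,25).
Pick (0,1); next start ≥ 1 → (8,11); next start ≥ 11 → (11,14); next start ≥ 14 → (18,19); next start ≥ 19 → (19,21); next start ≥ 21 → (21,22); next start ≥ 22 → (22,24).
Selected: (0,1) (8,11) (11,14) (18,19) (19,21) (21,22) (22,24)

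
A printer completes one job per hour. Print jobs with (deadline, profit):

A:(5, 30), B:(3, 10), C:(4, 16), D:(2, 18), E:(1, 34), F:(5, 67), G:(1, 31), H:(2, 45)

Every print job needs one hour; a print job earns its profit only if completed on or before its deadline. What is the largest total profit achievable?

By profit: F(d5,67), H(d2,45), E(d1,34), G(d1,31), A(d5,30), D(d2,18), C(d4,16), B(d3,10)
F→slot 5; H→slot 2; E→slot 1; G skipped; A→slot 4; D skipped; C→slot 3; B skipped.
Profit = 34 + 45 + 16 + 30 + 67 = 192

192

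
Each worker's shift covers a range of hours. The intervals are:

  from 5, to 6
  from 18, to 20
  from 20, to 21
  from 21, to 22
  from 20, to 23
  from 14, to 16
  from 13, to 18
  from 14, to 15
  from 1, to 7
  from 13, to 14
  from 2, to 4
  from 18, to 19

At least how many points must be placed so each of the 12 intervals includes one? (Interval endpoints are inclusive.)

Process intervals by earliest right end; each time one isn't hit yet, stab at its right endpoint.
By right end: [2,4]  [5,6]  [1,7]  [13,14]  [14,15]  [14,16]  [13,18]  [18,19]  [18,20]  [20,21]  [21,22]  [20,23]
[2,4] uncovered → point at 4; [5,6] uncovered → point at 6; [13,14] uncovered → point at 14; [18,19] uncovered → point at 19; [20,21] uncovered → point at 21.
Points: 4, 6, 14, 19, 21 (5 total).

5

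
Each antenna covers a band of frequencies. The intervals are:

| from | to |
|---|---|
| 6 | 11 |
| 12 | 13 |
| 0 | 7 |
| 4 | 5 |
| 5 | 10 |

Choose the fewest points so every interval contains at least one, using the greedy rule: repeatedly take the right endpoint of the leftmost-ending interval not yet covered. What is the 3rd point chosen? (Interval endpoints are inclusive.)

13

Sort by right endpoint; whenever an interval is uncovered, place a point at its right end.
Sorted: [4,5] [0,7] [5,10] [6,11] [12,13]
{[4,5],[0,7],[5,10]} hit by 5; {[6,11]} hit by 11; {[12,13]} hit by 13.
Points: 5, 11, 13 (3 total).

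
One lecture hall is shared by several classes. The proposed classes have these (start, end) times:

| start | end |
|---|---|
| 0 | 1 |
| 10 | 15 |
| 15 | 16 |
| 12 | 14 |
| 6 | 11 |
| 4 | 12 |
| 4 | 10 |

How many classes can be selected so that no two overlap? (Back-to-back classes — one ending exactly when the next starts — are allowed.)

4

Sort by end time and greedily take each interval whose start is ≥ the last chosen end.
By end time: (0,1), (4,10), (6,11), (4,12), (12,14), (10,15), (15,16).
Pick (0,1); next start ≥ 1 → (4,10); next start ≥ 10 → (12,14); next start ≥ 14 → (15,16).
Selected 4 classes.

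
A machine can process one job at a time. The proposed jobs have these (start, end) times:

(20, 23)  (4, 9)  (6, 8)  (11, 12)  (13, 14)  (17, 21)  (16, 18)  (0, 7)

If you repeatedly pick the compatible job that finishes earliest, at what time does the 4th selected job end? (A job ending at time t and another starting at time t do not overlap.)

Sort by end time and greedily take each interval whose start is ≥ the last chosen end.
By end time: (0,7), (6,8), (4,9), (11,12), (13,14), (16,18), (17,21), (20,23).
Pick (0,7); next start ≥ 7 → (11,12); next start ≥ 12 → (13,14); next start ≥ 14 → (16,18); next start ≥ 18 → (20,23).
Selected: (0,7) (11,12) (13,14) (16,18) (20,23)

18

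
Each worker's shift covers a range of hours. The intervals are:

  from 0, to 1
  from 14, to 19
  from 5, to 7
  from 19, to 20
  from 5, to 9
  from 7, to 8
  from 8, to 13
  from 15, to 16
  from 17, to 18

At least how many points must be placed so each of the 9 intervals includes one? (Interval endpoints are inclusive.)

Process intervals by earliest right end; each time one isn't hit yet, stab at its right endpoint.
By right end: [0,1]  [5,7]  [7,8]  [5,9]  [8,13]  [15,16]  [17,18]  [14,19]  [19,20]
[0,1] uncovered → point at 1; [5,7] uncovered → point at 7; [8,13] uncovered → point at 13; [15,16] uncovered → point at 16; [17,18] uncovered → point at 18; [19,20] uncovered → point at 20.
Points: 1, 7, 13, 16, 18, 20 (6 total).

6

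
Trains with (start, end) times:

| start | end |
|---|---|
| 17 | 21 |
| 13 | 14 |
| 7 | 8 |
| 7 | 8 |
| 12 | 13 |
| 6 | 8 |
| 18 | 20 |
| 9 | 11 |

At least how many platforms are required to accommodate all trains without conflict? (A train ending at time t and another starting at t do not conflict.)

3

Count concurrent intervals with a sweep; the peak is the room count.
starts: [6, 7, 7, 9, 12, 13, 17, 18]
ends:   [8, 8, 8, 11, 13, 14, 20, 21]
s6→1 s7→2 s7→3  — peak 3.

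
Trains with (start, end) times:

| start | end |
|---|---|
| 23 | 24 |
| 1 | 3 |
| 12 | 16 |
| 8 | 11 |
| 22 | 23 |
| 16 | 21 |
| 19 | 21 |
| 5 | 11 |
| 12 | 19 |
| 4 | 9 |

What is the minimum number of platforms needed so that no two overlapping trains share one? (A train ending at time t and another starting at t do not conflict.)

Count concurrent intervals with a sweep; the peak is the room count.
Events (time:±→running): 1:+→1 3:-→0 4:+→1 5:+→2 8:+→3 … peak 3.

3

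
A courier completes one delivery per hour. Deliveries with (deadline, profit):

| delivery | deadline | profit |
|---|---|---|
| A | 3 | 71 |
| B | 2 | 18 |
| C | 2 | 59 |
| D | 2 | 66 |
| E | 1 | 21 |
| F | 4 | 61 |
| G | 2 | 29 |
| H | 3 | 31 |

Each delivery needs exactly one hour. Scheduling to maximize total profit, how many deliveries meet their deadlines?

Sort by profit descending; place each in the latest free slot ≤ its deadline.
Profit order: A=71 D=66 F=61 C=59 H=31 G=29 E=21 B=18
Assign: A→slot 3, D→slot 2, F→slot 4, C→slot 1, H skipped, G skipped, E skipped, B skipped.
Slots: [1:C] [2:D] [3:A] [4:F]
4 of 8 scheduled.

4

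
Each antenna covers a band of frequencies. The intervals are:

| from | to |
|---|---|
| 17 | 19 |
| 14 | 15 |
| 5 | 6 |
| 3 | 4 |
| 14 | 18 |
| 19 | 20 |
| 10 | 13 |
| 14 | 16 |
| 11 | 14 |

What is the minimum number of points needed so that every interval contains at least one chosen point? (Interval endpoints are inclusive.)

5

Sort by right endpoint; whenever an interval is uncovered, place a point at its right end.
By right end: [3,4]  [5,6]  [10,13]  [11,14]  [14,15]  [14,16]  [14,18]  [17,19]  [19,20]
[3,4] uncovered → point at 4; [5,6] uncovered → point at 6; [10,13] uncovered → point at 13; [14,15] uncovered → point at 15; [17,19] uncovered → point at 19.
Points: 4, 6, 13, 15, 19 (5 total).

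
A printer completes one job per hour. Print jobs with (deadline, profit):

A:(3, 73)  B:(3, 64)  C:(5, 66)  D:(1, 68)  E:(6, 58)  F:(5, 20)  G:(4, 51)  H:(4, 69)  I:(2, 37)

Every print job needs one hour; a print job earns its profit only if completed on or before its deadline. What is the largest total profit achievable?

398

Take jobs in profit order; each goes to the latest open slot no later than its deadline.
By profit: A(d3,73), H(d4,69), D(d1,68), C(d5,66), B(d3,64), E(d6,58), G(d4,51), I(d2,37), F(d5,20)
A→slot 3; H→slot 4; D→slot 1; C→slot 5; B→slot 2; E→slot 6; G skipped; I skipped; F skipped.
Profit = 68 + 64 + 73 + 69 + 66 + 58 = 398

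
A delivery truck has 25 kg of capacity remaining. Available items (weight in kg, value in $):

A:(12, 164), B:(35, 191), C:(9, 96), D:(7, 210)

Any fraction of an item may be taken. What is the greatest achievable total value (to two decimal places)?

438.00

Order: D (210/7=30.00) > A (164/12=13.67) > C (96/9=10.67) > B (191/35=5.46)
Fill: take D (7 @ 210) → take A (12 @ 164) → take 6/9 of C → 64.00; 25/25 used.
Total value = 438.00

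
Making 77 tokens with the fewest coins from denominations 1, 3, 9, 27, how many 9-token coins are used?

Greedy: take as many of the largest coin as possible, then repeat with the remainder.
77 − 2×27→23 − 2×9→5 − 1×3→2 − 2×1→0
Count of 9: 2

2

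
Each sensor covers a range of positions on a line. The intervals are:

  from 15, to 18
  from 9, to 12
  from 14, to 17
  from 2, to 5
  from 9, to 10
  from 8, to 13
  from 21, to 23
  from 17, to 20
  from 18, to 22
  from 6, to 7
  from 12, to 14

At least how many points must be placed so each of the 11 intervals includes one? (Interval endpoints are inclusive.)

Process intervals by earliest right end; each time one isn't hit yet, stab at its right endpoint.
By right end: [2,5]  [6,7]  [9,10]  [9,12]  [8,13]  [12,14]  [14,17]  [15,18]  [17,20]  [18,22]  [21,23]
[2,5] uncovered → point at 5; [6,7] uncovered → point at 7; [9,10] uncovered → point at 10; [12,14] uncovered → point at 14; [15,18] uncovered → point at 18; [21,23] uncovered → point at 23.
Points: 5, 7, 10, 14, 18, 23 (6 total).

6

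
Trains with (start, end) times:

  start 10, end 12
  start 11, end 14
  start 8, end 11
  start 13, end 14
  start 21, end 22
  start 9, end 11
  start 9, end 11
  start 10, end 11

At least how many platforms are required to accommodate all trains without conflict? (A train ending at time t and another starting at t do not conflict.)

The answer is the maximum number of intervals overlapping at any instant.
starts: [8, 9, 9, 10, 10, 11, 13, 21]
ends:   [11, 11, 11, 11, 12, 14, 14, 22]
s8→1 s9→2 s9→3 s10→4 s10→5  — peak 5.

5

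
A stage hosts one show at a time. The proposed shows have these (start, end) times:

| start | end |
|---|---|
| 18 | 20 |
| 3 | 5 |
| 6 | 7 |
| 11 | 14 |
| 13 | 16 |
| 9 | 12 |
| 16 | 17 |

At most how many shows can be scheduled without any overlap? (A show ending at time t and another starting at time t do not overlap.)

6

By end time: (3,5), (6,7), (9,12), (11,14), (13,16), (16,17), (18,20).
Pick (3,5); next start ≥ 5 → (6,7); next start ≥ 7 → (9,12); next start ≥ 12 → (13,16); next start ≥ 16 → (16,17); next start ≥ 17 → (18,20).
Selected 6 shows.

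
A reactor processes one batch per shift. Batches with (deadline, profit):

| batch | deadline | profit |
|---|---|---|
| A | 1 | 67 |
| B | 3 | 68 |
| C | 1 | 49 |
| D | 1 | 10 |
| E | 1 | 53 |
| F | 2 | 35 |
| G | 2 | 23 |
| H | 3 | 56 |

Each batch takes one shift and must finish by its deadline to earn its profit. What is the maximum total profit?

191

Take jobs in profit order; each goes to the latest open slot no later than its deadline.
By profit: B(d3,68), A(d1,67), H(d3,56), E(d1,53), C(d1,49), F(d2,35), G(d2,23), D(d1,10)
B→slot 3; A→slot 1; H→slot 2; E skipped; C skipped; F skipped; G skipped; D skipped.
Profit = 67 + 56 + 68 = 191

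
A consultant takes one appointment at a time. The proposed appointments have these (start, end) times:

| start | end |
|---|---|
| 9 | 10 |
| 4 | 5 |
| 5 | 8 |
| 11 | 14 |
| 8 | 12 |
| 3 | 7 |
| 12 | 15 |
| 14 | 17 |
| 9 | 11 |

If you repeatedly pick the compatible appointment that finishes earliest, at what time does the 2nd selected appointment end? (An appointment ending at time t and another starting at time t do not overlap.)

8

Sort by end time and greedily take each interval whose start is ≥ the last chosen end.
By end time: (4,5), (3,7), (5,8), (9,10), (9,11), (8,12), (11,14), (12,15), (14,17).
Pick (4,5); next start ≥ 5 → (5,8); next start ≥ 8 → (9,10); next start ≥ 10 → (11,14); next start ≥ 14 → (14,17).
Selected: (4,5) (5,8) (9,10) (11,14) (14,17)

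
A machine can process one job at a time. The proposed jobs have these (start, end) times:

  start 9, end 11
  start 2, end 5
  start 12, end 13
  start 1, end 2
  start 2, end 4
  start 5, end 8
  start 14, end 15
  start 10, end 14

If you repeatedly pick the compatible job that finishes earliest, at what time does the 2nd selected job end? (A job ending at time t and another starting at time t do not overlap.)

Sorted by end: (1,2)  (2,4)  (2,5)  (5,8)  (9,11)  (12,13)  (10,14)  (14,15)
take (1,2); take (2,4); skip (2,5); take (5,8); take (9,11); take (12,13); take (14,15).
Selected: (1,2) (2,4) (5,8) (9,11) (12,13) (14,15)

4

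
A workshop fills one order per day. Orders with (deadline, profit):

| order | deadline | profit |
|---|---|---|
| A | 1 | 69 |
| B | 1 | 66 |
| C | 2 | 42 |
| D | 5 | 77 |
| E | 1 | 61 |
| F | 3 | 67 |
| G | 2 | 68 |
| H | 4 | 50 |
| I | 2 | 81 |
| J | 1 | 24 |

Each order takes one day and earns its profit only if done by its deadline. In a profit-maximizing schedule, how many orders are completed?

By profit: I(d2,81), D(d5,77), A(d1,69), G(d2,68), F(d3,67), B(d1,66), E(d1,61), H(d4,50), C(d2,42), J(d1,24)
I→slot 2; D→slot 5; A→slot 1; G skipped; F→slot 3; B skipped; E skipped; H→slot 4; C skipped; J skipped.
5 of 10 scheduled.

5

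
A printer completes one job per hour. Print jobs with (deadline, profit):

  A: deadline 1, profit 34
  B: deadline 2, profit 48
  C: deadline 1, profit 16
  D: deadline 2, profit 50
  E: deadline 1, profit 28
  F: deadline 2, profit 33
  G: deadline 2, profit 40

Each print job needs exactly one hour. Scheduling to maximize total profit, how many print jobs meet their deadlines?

2

Sort by profit descending; place each in the latest free slot ≤ its deadline.
Profit order: D=50 B=48 G=40 A=34 F=33 E=28 C=16
Assign: D→slot 2, B→slot 1, G skipped, A skipped, F skipped, E skipped, C skipped.
Slots: [1:B] [2:D]
2 of 7 scheduled.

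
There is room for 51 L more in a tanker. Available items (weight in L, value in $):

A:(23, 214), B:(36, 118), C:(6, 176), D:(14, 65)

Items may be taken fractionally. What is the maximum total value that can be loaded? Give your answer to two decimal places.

Ratios (sorted): C 29.33, A 9.30, D 4.64, B 3.28
take C (6 @ 176); take A (23 @ 214); take D (14 @ 65); take 8/36 of B → 26.22. Capacity used 51/51.
Total value = 481.22

481.22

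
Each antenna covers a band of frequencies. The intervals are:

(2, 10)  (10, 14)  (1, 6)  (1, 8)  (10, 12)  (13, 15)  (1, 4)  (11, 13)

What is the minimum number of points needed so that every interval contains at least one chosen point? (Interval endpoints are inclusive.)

3

By right end: [1,4]  [1,6]  [1,8]  [2,10]  [10,12]  [11,13]  [10,14]  [13,15]
[1,4] uncovered → point at 4; [10,12] uncovered → point at 12; [13,15] uncovered → point at 15.
Points: 4, 12, 15 (3 total).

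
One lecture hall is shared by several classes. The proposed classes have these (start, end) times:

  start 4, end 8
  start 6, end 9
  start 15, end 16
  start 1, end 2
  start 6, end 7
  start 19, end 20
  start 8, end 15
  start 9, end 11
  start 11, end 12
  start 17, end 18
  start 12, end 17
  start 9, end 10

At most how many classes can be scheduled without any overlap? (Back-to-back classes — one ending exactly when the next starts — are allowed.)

By end time: (1,2), (6,7), (4,8), (6,9), (9,10), (9,11), (11,12), (8,15), (15,16), (12,17), (17,18), (19,20).
Pick (1,2); next start ≥ 2 → (6,7); next start ≥ 7 → (9,10); next start ≥ 10 → (11,12); next start ≥ 12 → (15,16); next start ≥ 16 → (17,18); next start ≥ 18 → (19,20).
Selected 7 classes.

7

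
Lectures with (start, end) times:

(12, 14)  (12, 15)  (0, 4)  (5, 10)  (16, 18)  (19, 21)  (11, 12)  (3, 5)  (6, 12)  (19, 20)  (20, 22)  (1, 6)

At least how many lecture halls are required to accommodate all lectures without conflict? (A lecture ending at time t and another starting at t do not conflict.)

Count concurrent intervals with a sweep; the peak is the room count.
starts: [0, 1, 3, 5, 6, 11, 12, 12, 16, 19, 19, 20]
ends:   [4, 5, 6, 10, 12, 12, 14, 15, 18, 20, 21, 22]
s0→1 s1→2 s3→3  — peak 3.

3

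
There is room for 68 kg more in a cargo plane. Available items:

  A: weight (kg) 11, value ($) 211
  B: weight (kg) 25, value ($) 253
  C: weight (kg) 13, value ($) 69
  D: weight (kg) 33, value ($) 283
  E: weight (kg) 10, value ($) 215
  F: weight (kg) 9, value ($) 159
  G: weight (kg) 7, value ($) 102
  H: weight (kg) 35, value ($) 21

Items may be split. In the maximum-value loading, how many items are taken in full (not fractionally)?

Sort by value per unit weight and fill in that order.
Ratios (sorted): E 21.50, A 19.18, F 17.67, G 14.57, B 10.12, D 8.58, C 5.31, H 0.60
take E (10 @ 215); take A (11 @ 211); take F (9 @ 159); take G (7 @ 102); take B (25 @ 253); take 6/33 of D → 51.45. Capacity used 68/68.
5 item(s) taken whole; one partial (take 6/33 of D).

5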